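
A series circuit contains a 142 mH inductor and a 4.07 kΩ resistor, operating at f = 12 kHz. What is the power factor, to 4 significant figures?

0.3553

ω = 2πf = 75400 rad/s
X_L = ωL = 10710 Ω
Z = 4070 + j10710 Ω
|Z| = √(4070² + 10710²) = 11450 Ω
∠Z = arctan(10710/4070) = 69.19°
cos φ = cos(69.19°) = 0.3553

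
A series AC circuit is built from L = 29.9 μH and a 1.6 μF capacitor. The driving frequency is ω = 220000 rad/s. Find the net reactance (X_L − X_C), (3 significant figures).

3.74 Ω

X_L = ωL = 6.58 Ω
X_C = 1/(ωC) = 2.84 Ω
X = 6.58 − 2.84 = 3.74 Ω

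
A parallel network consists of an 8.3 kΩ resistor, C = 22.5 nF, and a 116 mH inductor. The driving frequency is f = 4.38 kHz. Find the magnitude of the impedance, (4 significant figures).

3041 Ω

ω = 2πf = 27520 rad/s
X_L = ωL = 3192 Ω
X_C = 1/(ωC) = 1615 Ω
Parallel: admittances add. Y = 1/R + 1/(jωL) + jωC
Y = (0.0001205 + j0.0003060) S
|Y| = 0.0003288 S → |Z| = 1/|Y| = 3041 Ω, ∠Z = −∠Y = -68.51°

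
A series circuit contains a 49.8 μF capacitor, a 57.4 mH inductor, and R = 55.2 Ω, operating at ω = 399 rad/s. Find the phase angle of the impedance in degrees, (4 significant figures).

X_L = ωL = 22.90 Ω
X_C = 1/(ωC) = 50.33 Ω
Net reactance X = X_L − X_C = -27.42 Ω
Z = 55.20 − j27.42 Ω
|Z| = √(55.20² + 27.42²) = 61.64 Ω
∠Z = arctan(-27.42/55.20) = -26.42°

-26.42°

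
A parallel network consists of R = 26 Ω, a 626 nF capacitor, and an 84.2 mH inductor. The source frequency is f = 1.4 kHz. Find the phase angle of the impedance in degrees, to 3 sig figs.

ω = 2πf = 8796 rad/s
X_L = ωL = 741 Ω
X_C = 1/(ωC) = 182 Ω
Parallel: admittances add. Y = 1/R + 1/(jωL) + jωC
Y = (0.0385 + j0.00416) S
|Y| = 0.0387 S → |Z| = 1/|Y| = 25.8 Ω, ∠Z = −∠Y = -6.17°

-6.17°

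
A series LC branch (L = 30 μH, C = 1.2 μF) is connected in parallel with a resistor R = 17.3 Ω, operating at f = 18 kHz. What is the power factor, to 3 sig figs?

0.224

ω = 2πf = 113100 rad/s
X_L = ωL = 3.39 Ω
X_C = 1/(ωC) = 7.37 Ω
Branch 1: Z₁ = R = 17.3 Ω
Branch 2 (series LC): Z₂ = j(X_L − X_C) = −j3.98 Ω
Parallel: Z = Z₁Z₂/(Z₁+Z₂), |Z| = 3.87 Ω, ∠Z = -77.1°
cos φ = cos(-77.1°) = 0.224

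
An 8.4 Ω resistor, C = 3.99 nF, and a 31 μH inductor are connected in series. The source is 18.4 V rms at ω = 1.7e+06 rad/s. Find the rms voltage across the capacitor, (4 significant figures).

28.52 V

X_L = ωL = 52.70 Ω
X_C = 1/(ωC) = 147.4 Ω
Net reactance X = X_L − X_C = -94.73 Ω
Z = 8.400 − j94.73 Ω
|Z| = √(8.400² + 94.73²) = 95.10 Ω
I = V/|Z| = 193.5 mA
V_C = I·|Z_C| = 0.1935 × 147.4 = 28.52 V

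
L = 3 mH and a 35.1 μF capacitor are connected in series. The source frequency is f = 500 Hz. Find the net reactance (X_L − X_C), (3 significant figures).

ω = 2πf = 3142 rad/s
X_L = ωL = 9.42 Ω
X_C = 1/(ωC) = 9.07 Ω
X = 9.42 − 9.07 = 0.356 Ω

0.356 Ω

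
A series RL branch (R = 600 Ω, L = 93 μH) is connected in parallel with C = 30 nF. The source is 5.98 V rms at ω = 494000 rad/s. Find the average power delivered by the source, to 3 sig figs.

X_L = ωL = 45.9 Ω
X_C = 1/(ωC) = 67.5 Ω
Branch 1 (R+jX_L): Z₁ = 600 + j45.9 Ω, |Z₁| = 602 Ω
Branch 2 (−jX_C): Z₂ = −j67.5 Ω
Parallel: Z = Z₁Z₂/(Z₁+Z₂), |Z| = 67.6 Ω, ∠Z = -83.6°
I = V/|Z| = 88.4 mA
P = VI cos φ = 5.98 × 0.0884 × cos(-83.6°) = 59.3 mW

59.3 mW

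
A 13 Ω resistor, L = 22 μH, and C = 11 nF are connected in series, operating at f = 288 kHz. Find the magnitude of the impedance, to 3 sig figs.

ω = 2πf = 1.81e+06 rad/s
X_L = ωL = 39.8 Ω
X_C = 1/(ωC) = 50.2 Ω
Net reactance X = X_L − X_C = -10.4 Ω
Z = 13.0 − j10.4 Ω
|Z| = √(13.0² + 10.4²) = 16.7 Ω

16.7 Ω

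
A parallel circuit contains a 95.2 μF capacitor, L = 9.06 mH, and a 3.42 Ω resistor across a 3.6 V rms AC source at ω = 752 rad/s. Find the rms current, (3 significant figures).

X_L = ωL = 6.81 Ω
X_C = 1/(ωC) = 14.0 Ω
Parallel: admittances add. Y = 1/R + 1/(jωL) + jωC
Y = (0.292 − j0.0752) S
|Y| = 0.302 S → |Z| = 1/|Y| = 3.31 Ω, ∠Z = −∠Y = 14.4°
I = V/|Z| = 3.6/3.31 = 1.09 A

1.09 A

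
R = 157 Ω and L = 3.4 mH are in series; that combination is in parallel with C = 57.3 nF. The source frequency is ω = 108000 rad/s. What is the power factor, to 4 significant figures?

0.2456

X_L = ωL = 367.2 Ω
X_C = 1/(ωC) = 161.6 Ω
Branch 1 (R+jX_L): Z₁ = 157.0 + j367.2 Ω, |Z₁| = 399.4 Ω
Branch 2 (−jX_C): Z₂ = −j161.6 Ω
Parallel: Z = Z₁Z₂/(Z₁+Z₂), |Z| = 249.5 Ω, ∠Z = -75.78°
cos φ = cos(-75.78°) = 0.2456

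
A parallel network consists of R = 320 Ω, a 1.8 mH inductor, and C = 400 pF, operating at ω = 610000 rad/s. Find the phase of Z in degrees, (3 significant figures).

12.0°

X_L = ωL = 1100 Ω
X_C = 1/(ωC) = 4100 Ω
Parallel: admittances add. Y = 1/R + 1/(jωL) + jωC
Y = (0.00313 − j0.000667) S
|Y| = 0.00320 S → |Z| = 1/|Y| = 313 Ω, ∠Z = −∠Y = 12.0°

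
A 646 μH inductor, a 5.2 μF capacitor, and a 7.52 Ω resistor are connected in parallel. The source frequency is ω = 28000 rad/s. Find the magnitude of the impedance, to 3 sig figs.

X_L = ωL = 18.1 Ω
X_C = 1/(ωC) = 6.87 Ω
Parallel: admittances add. Y = 1/R + 1/(jωL) + jωC
Y = (0.133 + j0.0903) S
|Y| = 0.161 S → |Z| = 1/|Y| = 6.22 Ω, ∠Z = −∠Y = -34.2°

6.22 Ω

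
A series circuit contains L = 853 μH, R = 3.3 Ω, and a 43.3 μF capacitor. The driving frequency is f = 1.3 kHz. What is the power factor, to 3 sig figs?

ω = 2πf = 8168 rad/s
X_L = ωL = 6.97 Ω
X_C = 1/(ωC) = 2.83 Ω
Net reactance X = X_L − X_C = 4.14 Ω
Z = 3.30 + j4.14 Ω
|Z| = √(3.30² + 4.14²) = 5.29 Ω
∠Z = arctan(4.14/3.30) = 51.4°
cos φ = cos(51.4°) = 0.623

0.623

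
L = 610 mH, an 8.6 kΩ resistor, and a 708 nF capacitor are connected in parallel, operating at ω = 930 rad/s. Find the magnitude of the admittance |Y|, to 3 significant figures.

1.11 mS

X_L = ωL = 567 Ω
X_C = 1/(ωC) = 1520 Ω
Parallel: admittances add. Y = 1/R + 1/(jωL) + jωC
Y = (0.000116 − j0.00110) S
|Y| = 0.00111 S → |Z| = 1/|Y| = 901 Ω, ∠Z = −∠Y = 84.0°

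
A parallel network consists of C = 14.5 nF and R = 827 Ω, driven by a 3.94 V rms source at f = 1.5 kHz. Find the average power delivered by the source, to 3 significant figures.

18.8 mW

ω = 2πf = 9425 rad/s
X_C = 1/(ωC) = 7320 Ω
Parallel: admittances add. Y = 1/R + jωC
Y = (0.00121 + j0.000137) S
|Y| = 0.00122 S → |Z| = 1/|Y| = 822 Ω, ∠Z = −∠Y = -6.45°
I = V/|Z| = 4.79 mA
P = VI cos φ = 3.94 × 0.00479 × cos(-6.45°) = 18.8 mW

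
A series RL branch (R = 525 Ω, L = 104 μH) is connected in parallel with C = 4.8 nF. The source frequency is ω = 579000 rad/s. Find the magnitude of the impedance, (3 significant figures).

315 Ω

X_L = ωL = 60.2 Ω
X_C = 1/(ωC) = 360 Ω
Branch 1 (R+jX_L): Z₁ = 525 + j60.2 Ω, |Z₁| = 528 Ω
Branch 2 (−jX_C): Z₂ = −j360 Ω
Parallel: Z = Z₁Z₂/(Z₁+Z₂), |Z| = 315 Ω, ∠Z = -53.7°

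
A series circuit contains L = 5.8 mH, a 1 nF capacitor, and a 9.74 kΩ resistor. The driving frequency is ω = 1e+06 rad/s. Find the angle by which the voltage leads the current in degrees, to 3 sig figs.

X_L = ωL = 5800 Ω
X_C = 1/(ωC) = 1000 Ω
Net reactance X = X_L − X_C = 4800 Ω
Z = 9740 + j4800 Ω
|Z| = √(9740² + 4800²) = 10900 Ω
∠Z = arctan(4800/9740) = 26.2°

26.2°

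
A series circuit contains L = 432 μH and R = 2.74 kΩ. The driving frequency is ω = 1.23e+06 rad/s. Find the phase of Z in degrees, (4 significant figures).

X_L = ωL = 531.4 Ω
Z = 2740 + j531.4 Ω
|Z| = √(2740² + 531.4²) = 2791 Ω
∠Z = arctan(531.4/2740) = 10.97°

10.97°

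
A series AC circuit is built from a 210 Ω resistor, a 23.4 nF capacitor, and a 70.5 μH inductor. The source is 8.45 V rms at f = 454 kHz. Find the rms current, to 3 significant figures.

30.1 mA

ω = 2πf = 2.853e+06 rad/s
X_L = ωL = 201 Ω
X_C = 1/(ωC) = 15.0 Ω
Net reactance X = X_L − X_C = 186 Ω
Z = 210 + j186 Ω
|Z| = √(210² + 186²) = 281 Ω
I = V/|Z| = 8.45/281 = 30.1 mA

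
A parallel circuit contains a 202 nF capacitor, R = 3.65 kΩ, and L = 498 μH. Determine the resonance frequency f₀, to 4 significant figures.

15.87 kHz

ω₀ = 1/√(LC) = 1/√(0.000498 × 2.02e-07) = 99700 rad/s
f₀ = ω₀/(2π) = 15.87 kHz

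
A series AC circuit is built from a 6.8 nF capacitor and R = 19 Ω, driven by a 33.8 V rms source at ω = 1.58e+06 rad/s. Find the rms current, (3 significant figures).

X_C = 1/(ωC) = 93.1 Ω
Z = 19.0 − j93.1 Ω
|Z| = √(19.0² + 93.1²) = 95.0 Ω
I = V/|Z| = 33.8/95.0 = 356 mA

356 mA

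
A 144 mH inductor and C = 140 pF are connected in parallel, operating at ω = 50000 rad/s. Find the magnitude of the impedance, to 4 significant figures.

X_L = ωL = 7200 Ω
X_C = 1/(ωC) = 142900 Ω
Parallel: admittances add. Y = 1/(jωL) + jωC
Y = (0 − j0.0001319) S
|Y| = 0.0001319 S → |Z| = 1/|Y| = 7582 Ω, ∠Z = −∠Y = 90.00°

7582 Ω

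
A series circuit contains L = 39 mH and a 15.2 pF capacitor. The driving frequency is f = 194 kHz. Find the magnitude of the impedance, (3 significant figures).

6430 Ω

ω = 2πf = 1.219e+06 rad/s
X_L = ωL = 47500 Ω
X_C = 1/(ωC) = 54000 Ω
Net reactance X = X_L − X_C = -6430 Ω
Z = − j6430 Ω
|Z| = √(0² + 6430²) = 6430 Ω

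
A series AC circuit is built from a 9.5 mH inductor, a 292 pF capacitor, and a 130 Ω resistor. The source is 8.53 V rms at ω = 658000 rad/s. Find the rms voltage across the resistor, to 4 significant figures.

1.052 V

X_L = ωL = 6251 Ω
X_C = 1/(ωC) = 5205 Ω
Net reactance X = X_L − X_C = 1046 Ω
Z = 130.0 + j1046 Ω
|Z| = √(130.0² + 1046²) = 1054 Ω
I = V/|Z| = 8.090 mA
V_R = I·|Z_R| = 0.008090 × 130.0 = 1.052 V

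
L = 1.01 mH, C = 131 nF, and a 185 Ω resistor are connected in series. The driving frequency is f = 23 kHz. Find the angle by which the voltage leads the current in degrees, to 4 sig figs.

ω = 2πf = 144500 rad/s
X_L = ωL = 146.0 Ω
X_C = 1/(ωC) = 52.82 Ω
Net reactance X = X_L − X_C = 93.14 Ω
Z = 185.0 + j93.14 Ω
|Z| = √(185.0² + 93.14²) = 207.1 Ω
∠Z = arctan(93.14/185.0) = 26.72°

26.72°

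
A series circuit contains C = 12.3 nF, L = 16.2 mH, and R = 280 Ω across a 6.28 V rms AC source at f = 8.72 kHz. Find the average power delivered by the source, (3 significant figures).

25.4 mW

ω = 2πf = 54790 rad/s
X_L = ωL = 888 Ω
X_C = 1/(ωC) = 1480 Ω
Net reactance X = X_L − X_C = -596 Ω
Z = 280 − j596 Ω
|Z| = √(280² + 596²) = 659 Ω
∠Z = arctan(-596/280) = -64.8°
I = V/|Z| = 9.53 mA
P = VI cos φ = 6.28 × 0.00953 × cos(-64.8°) = 25.4 mW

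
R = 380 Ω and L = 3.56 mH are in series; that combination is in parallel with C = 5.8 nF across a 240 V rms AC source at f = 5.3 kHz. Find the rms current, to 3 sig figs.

591 mA

ω = 2πf = 33300 rad/s
X_L = ωL = 119 Ω
X_C = 1/(ωC) = 5180 Ω
Branch 1 (R+jX_L): Z₁ = 380 + j119 Ω, |Z₁| = 398 Ω
Branch 2 (−jX_C): Z₂ = −j5180 Ω
Parallel: Z = Z₁Z₂/(Z₁+Z₂), |Z| = 406 Ω, ∠Z = 13.0°
I = V/|Z| = 240/406 = 591 mA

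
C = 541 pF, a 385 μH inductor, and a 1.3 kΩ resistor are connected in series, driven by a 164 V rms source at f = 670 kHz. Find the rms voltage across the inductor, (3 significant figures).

ω = 2πf = 4.21e+06 rad/s
X_L = ωL = 1620 Ω
X_C = 1/(ωC) = 439 Ω
Net reactance X = X_L − X_C = 1180 Ω
Z = 1300 + j1180 Ω
|Z| = √(1300² + 1180²) = 1760 Ω
I = V/|Z| = 93.4 mA
V_L = I·|Z_L| = 0.0934 × 1620 = 151 V

151 V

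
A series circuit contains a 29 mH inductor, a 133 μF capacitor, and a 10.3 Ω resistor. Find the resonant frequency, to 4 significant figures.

81.04 Hz

ω₀ = 1/√(LC) = 1/√(0.029 × 0.000133) = 509.2 rad/s
f₀ = ω₀/(2π) = 81.04 Hz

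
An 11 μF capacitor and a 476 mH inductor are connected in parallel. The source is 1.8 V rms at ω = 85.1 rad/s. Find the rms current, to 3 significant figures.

X_L = ωL = 40.5 Ω
X_C = 1/(ωC) = 1070 Ω
Parallel: admittances add. Y = 1/(jωL) + jωC
Y = (0 − j0.0238) S
|Y| = 0.0238 S → |Z| = 1/|Y| = 42.1 Ω, ∠Z = −∠Y = 90.0°
I = V/|Z| = 1.8/42.1 = 42.8 mA

42.8 mA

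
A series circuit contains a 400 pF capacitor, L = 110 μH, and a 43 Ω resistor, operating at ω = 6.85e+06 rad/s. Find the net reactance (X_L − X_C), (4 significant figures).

388.5 Ω

X_L = ωL = 753.5 Ω
X_C = 1/(ωC) = 365.0 Ω
X = 753.5 − 365.0 = 388.5 Ω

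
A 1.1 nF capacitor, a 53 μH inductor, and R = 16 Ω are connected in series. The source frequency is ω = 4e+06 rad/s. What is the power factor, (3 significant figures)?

0.723

X_L = ωL = 212 Ω
X_C = 1/(ωC) = 227 Ω
Net reactance X = X_L − X_C = -15.3 Ω
Z = 16.0 − j15.3 Ω
|Z| = √(16.0² + 15.3²) = 22.1 Ω
∠Z = arctan(-15.3/16.0) = -43.7°
cos φ = cos(-43.7°) = 0.723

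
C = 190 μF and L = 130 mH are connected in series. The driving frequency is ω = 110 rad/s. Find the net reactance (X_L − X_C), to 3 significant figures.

-33.5 Ω

X_L = ωL = 14.3 Ω
X_C = 1/(ωC) = 47.8 Ω
X = 14.3 − 47.8 = -33.5 Ω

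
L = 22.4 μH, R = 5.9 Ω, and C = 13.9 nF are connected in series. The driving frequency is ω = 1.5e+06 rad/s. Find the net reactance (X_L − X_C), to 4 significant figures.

X_L = ωL = 33.60 Ω
X_C = 1/(ωC) = 47.96 Ω
X = 33.60 − 47.96 = -14.36 Ω

-14.36 Ω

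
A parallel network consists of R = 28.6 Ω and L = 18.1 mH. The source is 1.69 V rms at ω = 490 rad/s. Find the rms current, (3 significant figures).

X_L = ωL = 8.87 Ω
Parallel: admittances add. Y = 1/R + 1/(jωL)
Y = (0.0350 − j0.113) S
|Y| = 0.118 S → |Z| = 1/|Y| = 8.47 Ω, ∠Z = −∠Y = 72.8°
I = V/|Z| = 1.69/8.47 = 200 mA

200 mA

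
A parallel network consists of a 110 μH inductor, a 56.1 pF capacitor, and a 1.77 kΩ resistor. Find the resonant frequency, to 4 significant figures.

2.026 MHz

ω₀ = 1/√(LC) = 1/√(0.00011 × 5.61e-11) = 1.273e+07 rad/s
f₀ = ω₀/(2π) = 2.026 MHz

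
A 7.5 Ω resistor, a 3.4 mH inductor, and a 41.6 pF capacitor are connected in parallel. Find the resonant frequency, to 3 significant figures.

ω₀ = 1/√(LC) = 1/√(0.0034 × 4.16e-11) = 2.659e+06 rad/s
f₀ = ω₀/(2π) = 423 kHz

423 kHz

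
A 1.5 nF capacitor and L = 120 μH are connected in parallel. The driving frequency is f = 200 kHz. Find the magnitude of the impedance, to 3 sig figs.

ω = 2πf = 1.257e+06 rad/s
X_L = ωL = 151 Ω
X_C = 1/(ωC) = 531 Ω
Parallel: admittances add. Y = 1/(jωL) + jωC
Y = (0 − j0.00475) S
|Y| = 0.00475 S → |Z| = 1/|Y| = 211 Ω, ∠Z = −∠Y = 90.0°

211 Ω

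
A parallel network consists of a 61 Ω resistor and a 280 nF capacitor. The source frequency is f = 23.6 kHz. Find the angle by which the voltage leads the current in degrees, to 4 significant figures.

ω = 2πf = 148300 rad/s
X_C = 1/(ωC) = 24.09 Ω
Parallel: admittances add. Y = 1/R + jωC
Y = (0.01639 + j0.04152) S
|Y| = 0.04464 S → |Z| = 1/|Y| = 22.40 Ω, ∠Z = −∠Y = -68.45°

-68.45°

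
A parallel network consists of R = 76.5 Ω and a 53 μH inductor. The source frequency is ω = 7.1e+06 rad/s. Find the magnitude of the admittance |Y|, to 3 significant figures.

13.3 mS

X_L = ωL = 376 Ω
Parallel: admittances add. Y = 1/R + 1/(jωL)
Y = (0.0131 − j0.00266) S
|Y| = 0.0133 S → |Z| = 1/|Y| = 75.0 Ω, ∠Z = −∠Y = 11.5°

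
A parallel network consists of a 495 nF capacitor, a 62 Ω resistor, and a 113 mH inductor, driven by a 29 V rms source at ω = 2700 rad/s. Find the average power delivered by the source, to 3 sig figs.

13.6 W

X_L = ωL = 305 Ω
X_C = 1/(ωC) = 748 Ω
Parallel: admittances add. Y = 1/R + 1/(jωL) + jωC
Y = (0.0161 − j0.00194) S
|Y| = 0.0162 S → |Z| = 1/|Y| = 61.6 Ω, ∠Z = −∠Y = 6.86°
I = V/|Z| = 471 mA
P = VI cos φ = 29 × 0.471 × cos(6.86°) = 13.6 W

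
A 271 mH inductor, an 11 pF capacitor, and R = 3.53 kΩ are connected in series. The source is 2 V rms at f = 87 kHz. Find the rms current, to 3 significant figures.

108 μA

ω = 2πf = 546600 rad/s
X_L = ωL = 148000 Ω
X_C = 1/(ωC) = 166000 Ω
Net reactance X = X_L − X_C = -18200 Ω
Z = 3530 − j18200 Ω
|Z| = √(3530² + 18200²) = 18500 Ω
I = V/|Z| = 2/18500 = 108 μA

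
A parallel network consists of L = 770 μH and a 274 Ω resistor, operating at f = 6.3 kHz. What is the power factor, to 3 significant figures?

ω = 2πf = 39580 rad/s
X_L = ωL = 30.5 Ω
Parallel: admittances add. Y = 1/R + 1/(jωL)
Y = (0.00365 − j0.0328) S
|Y| = 0.0330 S → |Z| = 1/|Y| = 30.3 Ω, ∠Z = −∠Y = 83.7°
cos φ = cos(83.7°) = 0.111

0.111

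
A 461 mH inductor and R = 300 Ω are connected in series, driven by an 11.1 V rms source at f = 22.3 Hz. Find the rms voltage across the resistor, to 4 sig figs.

10.85 V

ω = 2πf = 140.1 rad/s
X_L = ωL = 64.59 Ω
Z = 300.0 + j64.59 Ω
|Z| = √(300.0² + 64.59²) = 306.9 Ω
I = V/|Z| = 36.17 mA
V_R = I·|Z_R| = 0.03617 × 300.0 = 10.85 V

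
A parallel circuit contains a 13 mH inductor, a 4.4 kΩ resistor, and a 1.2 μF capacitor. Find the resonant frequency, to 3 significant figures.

ω₀ = 1/√(LC) = 1/√(0.013 × 1.2e-06) = 8006 rad/s
f₀ = ω₀/(2π) = 1.27 kHz

1.27 kHz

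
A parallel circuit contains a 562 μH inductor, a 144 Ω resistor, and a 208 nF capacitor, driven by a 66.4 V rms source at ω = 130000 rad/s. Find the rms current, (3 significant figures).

999 mA

X_L = ωL = 73.1 Ω
X_C = 1/(ωC) = 37.0 Ω
Parallel: admittances add. Y = 1/R + 1/(jωL) + jωC
Y = (0.00694 + j0.0134) S
|Y| = 0.0151 S → |Z| = 1/|Y| = 66.4 Ω, ∠Z = −∠Y = -62.5°
I = V/|Z| = 66.4/66.4 = 999 mA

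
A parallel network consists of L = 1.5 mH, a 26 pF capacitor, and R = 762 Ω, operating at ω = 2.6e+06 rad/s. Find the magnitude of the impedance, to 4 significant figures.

754.2 Ω

X_L = ωL = 3900 Ω
X_C = 1/(ωC) = 14790 Ω
Parallel: admittances add. Y = 1/R + 1/(jωL) + jωC
Y = (0.001312 − j0.0001888) S
|Y| = 0.001326 S → |Z| = 1/|Y| = 754.2 Ω, ∠Z = −∠Y = 8.187°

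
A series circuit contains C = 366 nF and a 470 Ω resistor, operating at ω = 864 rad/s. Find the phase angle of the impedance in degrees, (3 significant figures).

X_C = 1/(ωC) = 3160 Ω
Z = 470 − j3160 Ω
|Z| = √(470² + 3160²) = 3200 Ω
∠Z = arctan(-3160/470) = -81.5°

-81.5°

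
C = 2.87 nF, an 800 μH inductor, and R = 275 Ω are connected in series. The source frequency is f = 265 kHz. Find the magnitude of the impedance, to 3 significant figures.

ω = 2πf = 1.665e+06 rad/s
X_L = ωL = 1330 Ω
X_C = 1/(ωC) = 209 Ω
Net reactance X = X_L − X_C = 1120 Ω
Z = 275 + j1120 Ω
|Z| = √(275² + 1120²) = 1160 Ω

1160 Ω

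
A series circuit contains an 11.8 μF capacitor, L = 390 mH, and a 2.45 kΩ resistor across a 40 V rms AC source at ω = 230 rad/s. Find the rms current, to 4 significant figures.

X_L = ωL = 89.70 Ω
X_C = 1/(ωC) = 368.5 Ω
Net reactance X = X_L − X_C = -278.8 Ω
Z = 2450 − j278.8 Ω
|Z| = √(2450² + 278.8²) = 2466 Ω
I = V/|Z| = 40/2466 = 16.22 mA

16.22 mA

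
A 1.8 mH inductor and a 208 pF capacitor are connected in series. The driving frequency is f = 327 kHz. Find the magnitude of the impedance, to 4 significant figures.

1358 Ω

ω = 2πf = 2.055e+06 rad/s
X_L = ωL = 3698 Ω
X_C = 1/(ωC) = 2340 Ω
Net reactance X = X_L − X_C = 1358 Ω
Z = j1358 Ω
|Z| = √(0² + 1358²) = 1358 Ω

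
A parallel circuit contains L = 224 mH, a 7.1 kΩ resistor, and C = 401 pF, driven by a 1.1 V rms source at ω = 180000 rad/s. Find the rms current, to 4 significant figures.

X_L = ωL = 40320 Ω
X_C = 1/(ωC) = 13850 Ω
Parallel: admittances add. Y = 1/R + 1/(jωL) + jωC
Y = (0.0001408 + j4.738e-05) S
|Y| = 0.0001486 S → |Z| = 1/|Y| = 6729 Ω, ∠Z = −∠Y = -18.59°
I = V/|Z| = 1.1/6729 = 163.5 μA

163.5 μA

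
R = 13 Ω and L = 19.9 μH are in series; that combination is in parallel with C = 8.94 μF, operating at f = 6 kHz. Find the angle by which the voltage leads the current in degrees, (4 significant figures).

ω = 2πf = 37700 rad/s
X_L = ωL = 0.7502 Ω
X_C = 1/(ωC) = 2.967 Ω
Branch 1 (R+jX_L): Z₁ = 13.00 + j0.7502 Ω, |Z₁| = 13.02 Ω
Branch 2 (−jX_C): Z₂ = −j2.967 Ω
Parallel: Z = Z₁Z₂/(Z₁+Z₂), |Z| = 2.930 Ω, ∠Z = -77.02°

-77.02°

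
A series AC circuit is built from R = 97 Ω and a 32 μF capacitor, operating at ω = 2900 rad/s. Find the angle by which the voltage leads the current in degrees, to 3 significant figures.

-6.34°

X_C = 1/(ωC) = 10.8 Ω
Z = 97.0 − j10.8 Ω
|Z| = √(97.0² + 10.8²) = 97.6 Ω
∠Z = arctan(-10.8/97.0) = -6.34°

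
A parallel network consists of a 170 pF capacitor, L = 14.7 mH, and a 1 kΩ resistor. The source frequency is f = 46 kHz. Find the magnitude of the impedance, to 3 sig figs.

983 Ω

ω = 2πf = 289000 rad/s
X_L = ωL = 4250 Ω
X_C = 1/(ωC) = 20400 Ω
Parallel: admittances add. Y = 1/R + 1/(jωL) + jωC
Y = (0.00100 − j0.000186) S
|Y| = 0.00102 S → |Z| = 1/|Y| = 983 Ω, ∠Z = −∠Y = 10.5°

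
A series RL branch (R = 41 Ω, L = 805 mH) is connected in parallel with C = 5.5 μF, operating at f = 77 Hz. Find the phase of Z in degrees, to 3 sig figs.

-24.4°

ω = 2πf = 483.8 rad/s
X_L = ωL = 389 Ω
X_C = 1/(ωC) = 376 Ω
Branch 1 (R+jX_L): Z₁ = 41.0 + j389 Ω, |Z₁| = 392 Ω
Branch 2 (−jX_C): Z₂ = −j376 Ω
Parallel: Z = Z₁Z₂/(Z₁+Z₂), |Z| = 3410 Ω, ∠Z = -24.4°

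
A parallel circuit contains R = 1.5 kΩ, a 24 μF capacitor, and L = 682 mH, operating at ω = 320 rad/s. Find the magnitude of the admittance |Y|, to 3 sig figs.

3.17 mS

X_L = ωL = 218 Ω
X_C = 1/(ωC) = 130 Ω
Parallel: admittances add. Y = 1/R + 1/(jωL) + jωC
Y = (0.000667 + j0.00310) S
|Y| = 0.00317 S → |Z| = 1/|Y| = 316 Ω, ∠Z = −∠Y = -77.9°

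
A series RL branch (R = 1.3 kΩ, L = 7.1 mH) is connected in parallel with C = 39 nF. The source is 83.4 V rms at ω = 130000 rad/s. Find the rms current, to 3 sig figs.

X_L = ωL = 923 Ω
X_C = 1/(ωC) = 197 Ω
Branch 1 (R+jX_L): Z₁ = 1300 + j923 Ω, |Z₁| = 1590 Ω
Branch 2 (−jX_C): Z₂ = −j197 Ω
Parallel: Z = Z₁Z₂/(Z₁+Z₂), |Z| = 211 Ω, ∠Z = -83.8°
I = V/|Z| = 83.4/211 = 395 mA

395 mA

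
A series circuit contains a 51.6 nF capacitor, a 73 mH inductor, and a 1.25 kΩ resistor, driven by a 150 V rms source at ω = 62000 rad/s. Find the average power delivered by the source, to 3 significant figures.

X_L = ωL = 4530 Ω
X_C = 1/(ωC) = 313 Ω
Net reactance X = X_L − X_C = 4210 Ω
Z = 1250 + j4210 Ω
|Z| = √(1250² + 4210²) = 4390 Ω
∠Z = arctan(4210/1250) = 73.5°
I = V/|Z| = 34.1 mA
P = VI cos φ = 150 × 0.0341 × cos(73.5°) = 1.46 W

1.46 W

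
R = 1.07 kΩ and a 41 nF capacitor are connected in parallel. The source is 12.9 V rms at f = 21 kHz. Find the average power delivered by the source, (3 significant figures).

ω = 2πf = 131900 rad/s
X_C = 1/(ωC) = 185 Ω
Parallel: admittances add. Y = 1/R + jωC
Y = (0.000935 + j0.00541) S
|Y| = 0.00549 S → |Z| = 1/|Y| = 182 Ω, ∠Z = −∠Y = -80.2°
I = V/|Z| = 70.8 mA
P = VI cos φ = 12.9 × 0.0708 × cos(-80.2°) = 156 mW

156 mW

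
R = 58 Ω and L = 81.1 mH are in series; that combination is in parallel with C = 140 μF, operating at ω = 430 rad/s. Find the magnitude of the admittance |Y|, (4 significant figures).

X_L = ωL = 34.87 Ω
X_C = 1/(ωC) = 16.61 Ω
Branch 1 (R+jX_L): Z₁ = 58.00 + j34.87 Ω, |Z₁| = 67.68 Ω
Branch 2 (−jX_C): Z₂ = −j16.61 Ω
Parallel: Z = Z₁Z₂/(Z₁+Z₂), |Z| = 18.49 Ω, ∠Z = -76.46°
|Y| = 1/|Z| = 54.09 mS

54.09 mS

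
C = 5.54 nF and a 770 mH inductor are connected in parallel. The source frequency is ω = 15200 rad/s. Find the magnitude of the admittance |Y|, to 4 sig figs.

X_L = ωL = 11700 Ω
X_C = 1/(ωC) = 11880 Ω
Parallel: admittances add. Y = 1/(jωL) + jωC
Y = (0 − j1.233e-06) S
|Y| = 1.233e-06 S → |Z| = 1/|Y| = 811100 Ω, ∠Z = −∠Y = 90.00°

1.233 μS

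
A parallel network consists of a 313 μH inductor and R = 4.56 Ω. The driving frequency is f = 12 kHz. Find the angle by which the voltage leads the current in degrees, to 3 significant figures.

10.9°

ω = 2πf = 75400 rad/s
X_L = ωL = 23.6 Ω
Parallel: admittances add. Y = 1/R + 1/(jωL)
Y = (0.219 − j0.0424) S
|Y| = 0.223 S → |Z| = 1/|Y| = 4.48 Ω, ∠Z = −∠Y = 10.9°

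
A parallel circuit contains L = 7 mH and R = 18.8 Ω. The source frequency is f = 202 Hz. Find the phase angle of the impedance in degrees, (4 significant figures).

64.71°

ω = 2πf = 1269 rad/s
X_L = ωL = 8.884 Ω
Parallel: admittances add. Y = 1/R + 1/(jωL)
Y = (0.05319 − j0.1126) S
|Y| = 0.1245 S → |Z| = 1/|Y| = 8.033 Ω, ∠Z = −∠Y = 64.71°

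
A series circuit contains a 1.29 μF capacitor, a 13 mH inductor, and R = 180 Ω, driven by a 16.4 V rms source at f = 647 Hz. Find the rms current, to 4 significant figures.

ω = 2πf = 4065 rad/s
X_L = ωL = 52.85 Ω
X_C = 1/(ωC) = 190.7 Ω
Net reactance X = X_L − X_C = -137.8 Ω
Z = 180.0 − j137.8 Ω
|Z| = √(180.0² + 137.8²) = 226.7 Ω
I = V/|Z| = 16.4/226.7 = 72.34 mA

72.34 mA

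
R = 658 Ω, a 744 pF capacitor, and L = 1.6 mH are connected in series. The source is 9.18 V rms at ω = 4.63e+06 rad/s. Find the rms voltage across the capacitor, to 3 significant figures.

0.373 V

X_L = ωL = 7410 Ω
X_C = 1/(ωC) = 290 Ω
Net reactance X = X_L − X_C = 7120 Ω
Z = 658 + j7120 Ω
|Z| = √(658² + 7120²) = 7150 Ω
I = V/|Z| = 1.28 mA
V_C = I·|Z_C| = 0.00128 × 290 = 0.373 V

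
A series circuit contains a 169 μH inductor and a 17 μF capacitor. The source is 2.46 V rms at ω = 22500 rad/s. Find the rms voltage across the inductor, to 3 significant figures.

7.87 V

X_L = ωL = 3.80 Ω
X_C = 1/(ωC) = 2.61 Ω
Net reactance X = X_L − X_C = 1.19 Ω
Z = j1.19 Ω
|Z| = √(0² + 1.19²) = 1.19 Ω
I = V/|Z| = 2.07 A
V_L = I·|Z_L| = 2.07 × 3.80 = 7.87 V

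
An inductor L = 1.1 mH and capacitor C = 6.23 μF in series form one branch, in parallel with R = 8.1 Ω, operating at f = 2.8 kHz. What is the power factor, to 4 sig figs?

0.7840

ω = 2πf = 17590 rad/s
X_L = ωL = 19.35 Ω
X_C = 1/(ωC) = 9.124 Ω
Branch 1: Z₁ = R = 8.100 Ω
Branch 2 (series LC): Z₂ = j(X_L − X_C) = j10.23 Ω
Parallel: Z = Z₁Z₂/(Z₁+Z₂), |Z| = 6.350 Ω, ∠Z = 38.38°
cos φ = cos(38.38°) = 0.7840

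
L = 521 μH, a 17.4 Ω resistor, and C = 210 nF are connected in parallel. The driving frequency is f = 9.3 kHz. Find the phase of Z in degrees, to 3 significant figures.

19.7°

ω = 2πf = 58430 rad/s
X_L = ωL = 30.4 Ω
X_C = 1/(ωC) = 81.5 Ω
Parallel: admittances add. Y = 1/R + 1/(jωL) + jωC
Y = (0.0575 − j0.0206) S
|Y| = 0.0610 S → |Z| = 1/|Y| = 16.4 Ω, ∠Z = −∠Y = 19.7°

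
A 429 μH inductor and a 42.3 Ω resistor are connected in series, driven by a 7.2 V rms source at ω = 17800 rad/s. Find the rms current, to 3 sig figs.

168 mA

X_L = ωL = 7.64 Ω
Z = 42.3 + j7.64 Ω
|Z| = √(42.3² + 7.64²) = 43.0 Ω
I = V/|Z| = 7.2/43.0 = 168 mA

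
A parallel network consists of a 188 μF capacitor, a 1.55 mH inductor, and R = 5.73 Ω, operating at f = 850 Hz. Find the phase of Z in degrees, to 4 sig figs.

ω = 2πf = 5341 rad/s
X_L = ωL = 8.278 Ω
X_C = 1/(ωC) = 0.9960 Ω
Parallel: admittances add. Y = 1/R + 1/(jωL) + jωC
Y = (0.1745 + j0.8833) S
|Y| = 0.9003 S → |Z| = 1/|Y| = 1.111 Ω, ∠Z = −∠Y = -78.82°

-78.82°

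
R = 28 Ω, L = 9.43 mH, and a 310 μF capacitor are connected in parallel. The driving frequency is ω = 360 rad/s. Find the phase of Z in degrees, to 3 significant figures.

X_L = ωL = 3.39 Ω
X_C = 1/(ωC) = 8.96 Ω
Parallel: admittances add. Y = 1/R + 1/(jωL) + jωC
Y = (0.0357 − j0.183) S
|Y| = 0.186 S → |Z| = 1/|Y| = 5.36 Ω, ∠Z = −∠Y = 79.0°

79.0°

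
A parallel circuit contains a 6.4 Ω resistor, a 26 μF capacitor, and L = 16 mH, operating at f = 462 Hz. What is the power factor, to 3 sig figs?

ω = 2πf = 2903 rad/s
X_L = ωL = 46.4 Ω
X_C = 1/(ωC) = 13.2 Ω
Parallel: admittances add. Y = 1/R + 1/(jωL) + jωC
Y = (0.156 + j0.0539) S
|Y| = 0.165 S → |Z| = 1/|Y| = 6.05 Ω, ∠Z = −∠Y = -19.0°
cos φ = cos(-19.0°) = 0.945

0.945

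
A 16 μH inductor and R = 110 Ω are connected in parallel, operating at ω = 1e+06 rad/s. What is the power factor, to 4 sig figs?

0.1439

X_L = ωL = 16.00 Ω
Parallel: admittances add. Y = 1/R + 1/(jωL)
Y = (0.009091 − j0.06250) S
|Y| = 0.06316 S → |Z| = 1/|Y| = 15.83 Ω, ∠Z = −∠Y = 81.72°
cos φ = cos(81.72°) = 0.1439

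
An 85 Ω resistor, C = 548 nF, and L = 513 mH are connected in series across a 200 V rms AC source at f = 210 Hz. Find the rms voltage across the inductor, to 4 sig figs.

190.3 V

ω = 2πf = 1319 rad/s
X_L = ωL = 676.9 Ω
X_C = 1/(ωC) = 1383 Ω
Net reactance X = X_L − X_C = -706.1 Ω
Z = 85.00 − j706.1 Ω
|Z| = √(85.00² + 706.1²) = 711.2 Ω
I = V/|Z| = 281.2 mA
V_L = I·|Z_L| = 0.2812 × 676.9 = 190.3 V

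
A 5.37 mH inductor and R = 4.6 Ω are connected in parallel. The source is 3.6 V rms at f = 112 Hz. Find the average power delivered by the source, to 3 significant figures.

2.82 W

ω = 2πf = 703.7 rad/s
X_L = ωL = 3.78 Ω
Parallel: admittances add. Y = 1/R + 1/(jωL)
Y = (0.217 − j0.265) S
|Y| = 0.342 S → |Z| = 1/|Y| = 2.92 Ω, ∠Z = −∠Y = 50.6°
I = V/|Z| = 1.23 A
P = VI cos φ = 3.6 × 1.23 × cos(50.6°) = 2.82 W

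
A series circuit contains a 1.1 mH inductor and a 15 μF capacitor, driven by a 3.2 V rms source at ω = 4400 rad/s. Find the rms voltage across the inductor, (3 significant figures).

1.50 V

X_L = ωL = 4.84 Ω
X_C = 1/(ωC) = 15.2 Ω
Net reactance X = X_L − X_C = -10.3 Ω
Z = − j10.3 Ω
|Z| = √(0² + 10.3²) = 10.3 Ω
I = V/|Z| = 310 mA
V_L = I·|Z_L| = 0.310 × 4.84 = 1.50 V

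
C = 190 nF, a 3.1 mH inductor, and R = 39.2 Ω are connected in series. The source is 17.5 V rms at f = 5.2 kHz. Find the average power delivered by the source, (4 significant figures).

ω = 2πf = 32670 rad/s
X_L = ωL = 101.3 Ω
X_C = 1/(ωC) = 161.1 Ω
Net reactance X = X_L − X_C = -59.80 Ω
Z = 39.20 − j59.80 Ω
|Z| = √(39.20² + 59.80²) = 71.51 Ω
∠Z = arctan(-59.80/39.20) = -56.76°
I = V/|Z| = 244.7 mA
P = VI cos φ = 17.5 × 0.2447 × cos(-56.76°) = 2.348 W

2.348 W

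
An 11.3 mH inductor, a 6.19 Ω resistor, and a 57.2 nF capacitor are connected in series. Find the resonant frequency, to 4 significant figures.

ω₀ = 1/√(LC) = 1/√(0.0113 × 5.72e-08) = 39330 rad/s
f₀ = ω₀/(2π) = 6.260 kHz

6.260 kHz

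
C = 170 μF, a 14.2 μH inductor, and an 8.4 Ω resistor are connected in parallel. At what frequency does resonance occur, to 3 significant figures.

ω₀ = 1/√(LC) = 1/√(1.42e-05 × 0.00017) = 20350 rad/s
f₀ = ω₀/(2π) = 3.24 kHz

3.24 kHz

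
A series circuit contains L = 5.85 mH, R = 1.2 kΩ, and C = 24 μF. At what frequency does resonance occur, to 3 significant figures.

425 Hz

ω₀ = 1/√(LC) = 1/√(0.00585 × 2.4e-05) = 2669 rad/s
f₀ = ω₀/(2π) = 425 Hz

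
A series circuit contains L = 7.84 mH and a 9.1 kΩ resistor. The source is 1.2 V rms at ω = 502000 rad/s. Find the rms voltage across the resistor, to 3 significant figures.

1.10 V

X_L = ωL = 3940 Ω
Z = 9100 + j3940 Ω
|Z| = √(9100² + 3940²) = 9910 Ω
I = V/|Z| = 121 μA
V_R = I·|Z_R| = 0.000121 × 9100 = 1.10 V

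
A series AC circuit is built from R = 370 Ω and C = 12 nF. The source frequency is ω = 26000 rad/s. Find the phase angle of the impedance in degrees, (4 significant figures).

-83.41°

X_C = 1/(ωC) = 3205 Ω
Z = 370.0 − j3205 Ω
|Z| = √(370.0² + 3205²) = 3226 Ω
∠Z = arctan(-3205/370.0) = -83.41°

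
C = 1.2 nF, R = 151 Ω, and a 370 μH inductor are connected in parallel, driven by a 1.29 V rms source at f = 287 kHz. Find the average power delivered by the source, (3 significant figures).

ω = 2πf = 1.803e+06 rad/s
X_L = ωL = 667 Ω
X_C = 1/(ωC) = 462 Ω
Parallel: admittances add. Y = 1/R + 1/(jωL) + jωC
Y = (0.00662 + j0.000665) S
|Y| = 0.00666 S → |Z| = 1/|Y| = 150 Ω, ∠Z = −∠Y = -5.74°
I = V/|Z| = 8.59 mA
P = VI cos φ = 1.29 × 0.00859 × cos(-5.74°) = 11.0 mW

11.0 mW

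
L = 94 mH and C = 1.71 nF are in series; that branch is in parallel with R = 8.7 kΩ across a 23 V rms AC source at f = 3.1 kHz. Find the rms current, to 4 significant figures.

2.767 mA

ω = 2πf = 19480 rad/s
X_L = ωL = 1831 Ω
X_C = 1/(ωC) = 30020 Ω
Branch 1: Z₁ = R = 8700 Ω
Branch 2 (series LC): Z₂ = j(X_L − X_C) = −j28190 Ω
Parallel: Z = Z₁Z₂/(Z₁+Z₂), |Z| = 8313 Ω, ∠Z = -17.15°
I = V/|Z| = 23/8313 = 2.767 mA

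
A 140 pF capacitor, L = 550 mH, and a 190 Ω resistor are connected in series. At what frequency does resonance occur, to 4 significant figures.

18.14 kHz

ω₀ = 1/√(LC) = 1/√(0.55 × 1.4e-10) = 114000 rad/s
f₀ = ω₀/(2π) = 18.14 kHz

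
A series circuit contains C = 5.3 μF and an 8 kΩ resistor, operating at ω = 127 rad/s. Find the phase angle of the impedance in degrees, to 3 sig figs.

X_C = 1/(ωC) = 1490 Ω
Z = 8000 − j1490 Ω
|Z| = √(8000² + 1490²) = 8140 Ω
∠Z = arctan(-1490/8000) = -10.5°

-10.5°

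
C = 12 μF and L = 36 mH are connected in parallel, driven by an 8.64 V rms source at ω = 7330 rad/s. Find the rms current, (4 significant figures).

727.2 mA

X_L = ωL = 263.9 Ω
X_C = 1/(ωC) = 11.37 Ω
Parallel: admittances add. Y = 1/(jωL) + jωC
Y = (0 + j0.08417) S
|Y| = 0.08417 S → |Z| = 1/|Y| = 11.88 Ω, ∠Z = −∠Y = -90.00°
I = V/|Z| = 8.64/11.88 = 727.2 mA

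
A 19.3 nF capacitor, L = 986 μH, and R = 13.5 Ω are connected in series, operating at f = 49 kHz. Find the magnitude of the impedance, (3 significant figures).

136 Ω

ω = 2πf = 307900 rad/s
X_L = ωL = 304 Ω
X_C = 1/(ωC) = 168 Ω
Net reactance X = X_L − X_C = 135 Ω
Z = 13.5 + j135 Ω
|Z| = √(13.5² + 135²) = 136 Ω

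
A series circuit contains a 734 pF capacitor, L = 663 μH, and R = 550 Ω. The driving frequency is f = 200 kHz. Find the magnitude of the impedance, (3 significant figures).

ω = 2πf = 1.257e+06 rad/s
X_L = ωL = 833 Ω
X_C = 1/(ωC) = 1080 Ω
Net reactance X = X_L − X_C = -251 Ω
Z = 550 − j251 Ω
|Z| = √(550² + 251²) = 605 Ω

605 Ω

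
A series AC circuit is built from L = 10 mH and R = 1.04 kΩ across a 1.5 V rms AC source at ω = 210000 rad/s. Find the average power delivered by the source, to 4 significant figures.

X_L = ωL = 2100 Ω
Z = 1040 + j2100 Ω
|Z| = √(1040² + 2100²) = 2343 Ω
∠Z = arctan(2100/1040) = 63.65°
I = V/|Z| = 640.1 μA
P = VI cos φ = 1.5 × 0.0006401 × cos(63.65°) = 426.1 μW

426.1 μW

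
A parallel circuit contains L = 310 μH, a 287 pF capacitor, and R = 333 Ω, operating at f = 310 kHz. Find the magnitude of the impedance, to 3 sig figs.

313 Ω

ω = 2πf = 1.948e+06 rad/s
X_L = ωL = 604 Ω
X_C = 1/(ωC) = 1790 Ω
Parallel: admittances add. Y = 1/R + 1/(jωL) + jωC
Y = (0.00300 − j0.00110) S
|Y| = 0.00320 S → |Z| = 1/|Y| = 313 Ω, ∠Z = −∠Y = 20.1°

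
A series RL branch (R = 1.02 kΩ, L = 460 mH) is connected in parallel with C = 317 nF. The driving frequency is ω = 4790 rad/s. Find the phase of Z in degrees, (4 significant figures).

X_L = ωL = 2203 Ω
X_C = 1/(ωC) = 658.6 Ω
Branch 1 (R+jX_L): Z₁ = 1020 + j2203 Ω, |Z₁| = 2428 Ω
Branch 2 (−jX_C): Z₂ = −j658.6 Ω
Parallel: Z = Z₁Z₂/(Z₁+Z₂), |Z| = 863.8 Ω, ∠Z = -81.40°

-81.40°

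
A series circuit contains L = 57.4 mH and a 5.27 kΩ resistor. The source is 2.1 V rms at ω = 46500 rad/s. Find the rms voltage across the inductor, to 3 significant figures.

0.949 V

X_L = ωL = 2670 Ω
Z = 5270 + j2670 Ω
|Z| = √(5270² + 2670²) = 5910 Ω
I = V/|Z| = 355 μA
V_L = I·|Z_L| = 0.000355 × 2670 = 0.949 V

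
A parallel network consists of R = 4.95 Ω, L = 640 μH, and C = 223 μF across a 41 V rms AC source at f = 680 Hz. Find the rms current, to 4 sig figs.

25.46 A

ω = 2πf = 4273 rad/s
X_L = ωL = 2.734 Ω
X_C = 1/(ωC) = 1.050 Ω
Parallel: admittances add. Y = 1/R + 1/(jωL) + jωC
Y = (0.2020 + j0.5871) S
|Y| = 0.6209 S → |Z| = 1/|Y| = 1.611 Ω, ∠Z = −∠Y = -71.01°
I = V/|Z| = 41/1.611 = 25.46 A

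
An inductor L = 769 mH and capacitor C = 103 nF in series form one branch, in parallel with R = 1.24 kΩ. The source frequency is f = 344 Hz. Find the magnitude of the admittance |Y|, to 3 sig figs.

ω = 2πf = 2161 rad/s
X_L = ωL = 1660 Ω
X_C = 1/(ωC) = 4490 Ω
Branch 1: Z₁ = R = 1240 Ω
Branch 2 (series LC): Z₂ = j(X_L − X_C) = −j2830 Ω
Parallel: Z = Z₁Z₂/(Z₁+Z₂), |Z| = 1140 Ω, ∠Z = -23.7°
|Y| = 1/|Z| = 880 μS

880 μS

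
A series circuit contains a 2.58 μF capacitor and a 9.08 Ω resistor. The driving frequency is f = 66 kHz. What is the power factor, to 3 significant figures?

ω = 2πf = 414700 rad/s
X_C = 1/(ωC) = 0.935 Ω
Z = 9.08 − j0.935 Ω
|Z| = √(9.08² + 0.935²) = 9.13 Ω
∠Z = arctan(-0.935/9.08) = -5.88°
cos φ = cos(-5.88°) = 0.995

0.995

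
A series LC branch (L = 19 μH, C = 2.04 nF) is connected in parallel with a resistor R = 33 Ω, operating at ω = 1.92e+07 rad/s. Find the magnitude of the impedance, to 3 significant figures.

X_L = ωL = 365 Ω
X_C = 1/(ωC) = 25.5 Ω
Branch 1: Z₁ = R = 33.0 Ω
Branch 2 (series LC): Z₂ = j(X_L − X_C) = j339 Ω
Parallel: Z = Z₁Z₂/(Z₁+Z₂), |Z| = 32.8 Ω, ∠Z = 5.56°

32.8 Ω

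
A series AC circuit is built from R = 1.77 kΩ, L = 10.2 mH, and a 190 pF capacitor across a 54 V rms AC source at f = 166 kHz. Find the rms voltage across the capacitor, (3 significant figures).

ω = 2πf = 1.043e+06 rad/s
X_L = ωL = 10600 Ω
X_C = 1/(ωC) = 5050 Ω
Net reactance X = X_L − X_C = 5590 Ω
Z = 1770 + j5590 Ω
|Z| = √(1770² + 5590²) = 5870 Ω
I = V/|Z| = 9.21 mA
V_C = I·|Z_C| = 0.00921 × 5050 = 46.5 V

46.5 V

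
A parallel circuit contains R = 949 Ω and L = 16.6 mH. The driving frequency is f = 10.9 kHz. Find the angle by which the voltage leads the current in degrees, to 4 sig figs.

ω = 2πf = 68490 rad/s
X_L = ωL = 1137 Ω
Parallel: admittances add. Y = 1/R + 1/(jωL)
Y = (0.001054 − j0.0008796) S
|Y| = 0.001373 S → |Z| = 1/|Y| = 728.5 Ω, ∠Z = −∠Y = 39.85°

39.85°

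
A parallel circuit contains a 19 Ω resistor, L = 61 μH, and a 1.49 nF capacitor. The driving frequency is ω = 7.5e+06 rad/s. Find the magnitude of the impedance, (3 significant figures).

X_L = ωL = 458 Ω
X_C = 1/(ωC) = 89.5 Ω
Parallel: admittances add. Y = 1/R + 1/(jωL) + jωC
Y = (0.0526 + j0.00899) S
|Y| = 0.0534 S → |Z| = 1/|Y| = 18.7 Ω, ∠Z = −∠Y = -9.69°

18.7 Ω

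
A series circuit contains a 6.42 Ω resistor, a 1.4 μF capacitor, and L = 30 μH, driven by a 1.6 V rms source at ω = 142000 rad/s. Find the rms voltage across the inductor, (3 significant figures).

X_L = ωL = 4.26 Ω
X_C = 1/(ωC) = 5.03 Ω
Net reactance X = X_L − X_C = -0.770 Ω
Z = 6.42 − j0.770 Ω
|Z| = √(6.42² + 0.770²) = 6.47 Ω
I = V/|Z| = 247 mA
V_L = I·|Z_L| = 0.247 × 4.26 = 1.05 V

1.05 V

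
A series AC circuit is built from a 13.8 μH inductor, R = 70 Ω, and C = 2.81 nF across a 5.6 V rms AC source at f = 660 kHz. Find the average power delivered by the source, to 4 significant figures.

ω = 2πf = 4.147e+06 rad/s
X_L = ωL = 57.23 Ω
X_C = 1/(ωC) = 85.82 Ω
Net reactance X = X_L − X_C = -28.59 Ω
Z = 70.00 − j28.59 Ω
|Z| = √(70.00² + 28.59²) = 75.61 Ω
∠Z = arctan(-28.59/70.00) = -22.22°
I = V/|Z| = 74.06 mA
P = VI cos φ = 5.6 × 0.07406 × cos(-22.22°) = 384.0 mW

384.0 mW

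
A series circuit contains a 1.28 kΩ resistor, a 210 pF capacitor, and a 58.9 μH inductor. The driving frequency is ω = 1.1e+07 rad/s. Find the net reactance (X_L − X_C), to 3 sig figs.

215 Ω

X_L = ωL = 648 Ω
X_C = 1/(ωC) = 433 Ω
X = 648 − 433 = 215 Ω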